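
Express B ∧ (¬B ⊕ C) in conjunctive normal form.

B ∧ (¬B ∨ C)

B ∧ (¬B ⊕ C)
⇔ B ∧ (¬B ∨ C) ∧ ¬(¬B ∧ C)   (expand ⊕)
⇔ B ∧ (¬B ∨ C) ∧ (¬¬B ∨ ¬C)   (De Morgan)
⇔ B ∧ (¬B ∨ C) ∧ (B ∨ ¬C)   (double negation)
⇔ B ∧ (¬B ∨ C)   (simplify)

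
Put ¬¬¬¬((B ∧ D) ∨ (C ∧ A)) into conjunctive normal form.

¬¬¬¬((B ∧ D) ∨ (C ∧ A))
≡ ¬¬((B ∧ D) ∨ (C ∧ A))   (double negation)
≡ (B ∧ D) ∨ (C ∧ A)   (double negation)
≡ (B ∨ C) ∧ (B ∨ A) ∧ (D ∨ C) ∧ (D ∨ A)   (distribute ∨ over ∧)

(B ∨ C) ∧ (B ∨ A) ∧ (D ∨ C) ∧ (D ∨ A)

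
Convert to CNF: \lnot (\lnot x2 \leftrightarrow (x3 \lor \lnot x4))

(\lnot x2 \lor x3 \lor \lnot x4) \land (\lnot x3 \lor x2) \land (x4 \lor x2)

\lnot (\lnot x2 \leftrightarrow (x3 \lor \lnot x4))
≡ \lnot ((\lnot x2 \to (x3 \lor \lnot x4)) \land ((x3 \lor \lnot x4) \to \lnot x2))   — eliminate \leftrightarrow
≡ \lnot ((\lnot \lnot x2 \lor x3 \lor \lnot x4) \land ((x3 \lor \lnot x4) \to \lnot x2))   — eliminate \to
≡ \lnot ((\lnot \lnot x2 \lor x3 \lor \lnot x4) \land (\lnot (x3 \lor \lnot x4) \lor \lnot x2))   — eliminate \to
≡ \lnot (\lnot \lnot x2 \lor x3 \lor \lnot x4) \lor \lnot (\lnot (x3 \lor \lnot x4) \lor \lnot x2)   — De Morgan
≡ (\lnot \lnot \lnot x2 \land \lnot x3 \land \lnot \lnot x4) \lor \lnot (\lnot (x3 \lor \lnot x4) \lor \lnot x2)   — De Morgan
≡ (\lnot x2 \land \lnot x3 \land \lnot \lnot x4) \lor \lnot (\lnot (x3 \lor \lnot x4) \lor \lnot x2)   — double negation
≡ (\lnot x2 \land \lnot x3 \land x4) \lor \lnot (\lnot (x3 \lor \lnot x4) \lor \lnot x2)   — double negation
≡ (\lnot x2 \land \lnot x3 \land x4) \lor (\lnot \lnot (x3 \lor \lnot x4) \land \lnot \lnot x2)   — De Morgan
≡ (\lnot x2 \land \lnot x3 \land x4) \lor ((x3 \lor \lnot x4) \land \lnot \lnot x2)   — double negation
≡ (\lnot x2 \land \lnot x3 \land x4) \lor ((x3 \lor \lnot x4) \land x2)   — double negation
≡ (\lnot x2 \lor x3 \lor \lnot x4) \land (\lnot x2 \lor x2) \land (\lnot x3 \lor x3 \lor \lnot x4) \land (\lnot x3 \lor x2) \land (x4 \lor x3 \lor \lnot x4) \land (x4 \lor x2)   — distribute \lor over \land
≡ (\lnot x2 \lor x3 \lor \lnot x4) \land (\lnot x3 \lor x2) \land (x4 \lor x2)   — simplify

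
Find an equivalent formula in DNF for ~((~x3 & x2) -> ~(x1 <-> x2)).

~((~x3 & x2) -> ~(x1 <-> x2))
⇔ ~(~(~x3 & x2) | ~(x1 <-> x2))   (eliminate ->)
⇔ ~(~(~x3 & x2) | ~((x1 -> x2) & (x2 -> x1)))   (eliminate <->)
⇔ ~(~(~x3 & x2) | ~((~x1 | x2) & (x2 -> x1)))   (eliminate ->)
⇔ ~(~(~x3 & x2) | ~((~x1 | x2) & (~x2 | x1)))   (eliminate ->)
⇔ ~~(~x3 & x2) & ~~((~x1 | x2) & (~x2 | x1))   (De Morgan)
⇔ ~x3 & x2 & ~~((~x1 | x2) & (~x2 | x1))   (double negation)
⇔ ~x3 & x2 & (~x1 | x2) & (~x2 | x1)   (double negation)
⇔ (~x3 & x2 & ~x1 & ~x2) | (~x3 & x2 & ~x1 & x1) | (~x3 & x2 & x2 & ~x2) | (~x3 & x2 & x2 & x1)   (distribute & over |)
⇔ ~x3 & x2 & x1   (simplify)

~x3 & x2 & x1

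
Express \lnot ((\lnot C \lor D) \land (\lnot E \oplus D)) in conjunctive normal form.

(C \lor E \lor D) \land (\lnot D \lor \lnot E)

\lnot ((\lnot C \lor D) \land (\lnot E \oplus D))
⇔ \lnot ((\lnot C \lor D) \land (\lnot E \lor D) \land \lnot (\lnot E \land D))
⇔ \lnot (\lnot C \lor D) \lor \lnot (\lnot E \lor D) \lor \lnot \lnot (\lnot E \land D)
⇔ (\lnot \lnot C \land \lnot D) \lor \lnot (\lnot E \lor D) \lor \lnot \lnot (\lnot E \land D)
⇔ (C \land \lnot D) \lor \lnot (\lnot E \lor D) \lor \lnot \lnot (\lnot E \land D)
⇔ (C \land \lnot D) \lor (\lnot \lnot E \land \lnot D) \lor \lnot \lnot (\lnot E \land D)
⇔ (C \land \lnot D) \lor (E \land \lnot D) \lor \lnot \lnot (\lnot E \land D)
⇔ (C \land \lnot D) \lor (E \land \lnot D) \lor (\lnot E \land D)
⇔ (C \lor E \lor \lnot E) \land (C \lor E \lor D) \land (C \lor \lnot D \lor \lnot E) \land (C \lor \lnot D \lor D) \land (\lnot D \lor E \lor \lnot E) \land (\lnot D \lor E \lor D) \land (\lnot D \lor \lnot D \lor \lnot E) \land (\lnot D \lor \lnot D \lor D)
⇔ (C \lor E \lor D) \land (\lnot D \lor \lnot E)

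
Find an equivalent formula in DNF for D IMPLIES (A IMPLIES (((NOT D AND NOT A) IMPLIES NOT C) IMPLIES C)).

D IMPLIES (A IMPLIES (((NOT D AND NOT A) IMPLIES NOT C) IMPLIES C))
⇔ NOT D OR (A IMPLIES (((NOT D AND NOT A) IMPLIES NOT C) IMPLIES C))   [eliminate IMPLIES]
⇔ NOT D OR NOT A OR (((NOT D AND NOT A) IMPLIES NOT C) IMPLIES C)   [eliminate IMPLIES]
⇔ NOT D OR NOT A OR NOT ((NOT D AND NOT A) IMPLIES NOT C) OR C   [eliminate IMPLIES]
⇔ NOT D OR NOT A OR NOT (NOT (NOT D AND NOT A) OR NOT C) OR C   [eliminate IMPLIES]
⇔ NOT D OR NOT A OR (NOT NOT (NOT D AND NOT A) AND NOT NOT C) OR C   [De Morgan]
⇔ NOT D OR NOT A OR (NOT D AND NOT A AND NOT NOT C) OR C   [double negation]
⇔ NOT D OR NOT A OR (NOT D AND NOT A AND C) OR C   [double negation]
⇔ NOT D OR NOT A OR C   [simplify]

NOT D OR NOT A OR C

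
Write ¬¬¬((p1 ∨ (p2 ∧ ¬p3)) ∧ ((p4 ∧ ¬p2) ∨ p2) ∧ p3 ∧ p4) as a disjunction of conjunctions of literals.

(¬p1 ∧ ¬p2) ∨ (¬p1 ∧ p3) ∨ ¬p3 ∨ ¬p4

¬¬¬((p1 ∨ (p2 ∧ ¬p3)) ∧ ((p4 ∧ ¬p2) ∨ p2) ∧ p3 ∧ p4)
≡ ¬((p1 ∨ (p2 ∧ ¬p3)) ∧ ((p4 ∧ ¬p2) ∨ p2) ∧ p3 ∧ p4)   [double negation]
≡ ¬(p1 ∨ (p2 ∧ ¬p3)) ∨ ¬((p4 ∧ ¬p2) ∨ p2) ∨ ¬p3 ∨ ¬p4   [De Morgan]
≡ (¬p1 ∧ ¬(p2 ∧ ¬p3)) ∨ ¬((p4 ∧ ¬p2) ∨ p2) ∨ ¬p3 ∨ ¬p4   [De Morgan]
≡ (¬p1 ∧ (¬p2 ∨ ¬¬p3)) ∨ ¬((p4 ∧ ¬p2) ∨ p2) ∨ ¬p3 ∨ ¬p4   [De Morgan]
≡ (¬p1 ∧ (¬p2 ∨ p3)) ∨ ¬((p4 ∧ ¬p2) ∨ p2) ∨ ¬p3 ∨ ¬p4   [double negation]
≡ (¬p1 ∧ (¬p2 ∨ p3)) ∨ (¬(p4 ∧ ¬p2) ∧ ¬p2) ∨ ¬p3 ∨ ¬p4   [De Morgan]
≡ (¬p1 ∧ (¬p2 ∨ p3)) ∨ ((¬p4 ∨ ¬¬p2) ∧ ¬p2) ∨ ¬p3 ∨ ¬p4   [De Morgan]
≡ (¬p1 ∧ (¬p2 ∨ p3)) ∨ ((¬p4 ∨ p2) ∧ ¬p2) ∨ ¬p3 ∨ ¬p4   [double negation]
≡ (¬p1 ∧ ¬p2) ∨ (¬p1 ∧ p3) ∨ (¬p4 ∧ ¬p2) ∨ (p2 ∧ ¬p2) ∨ ¬p3 ∨ ¬p4   [distribute ∧ over ∨]
≡ (¬p1 ∧ ¬p2) ∨ (¬p1 ∧ p3) ∨ ¬p3 ∨ ¬p4   [simplify]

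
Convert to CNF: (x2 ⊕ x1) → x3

(x2 ⊕ x1) → x3
≡ ¬(x2 ⊕ x1) ∨ x3   — eliminate →
≡ ¬((x2 ∨ x1) ∧ ¬(x2 ∧ x1)) ∨ x3   — expand ⊕
≡ ¬(x2 ∨ x1) ∨ ¬¬(x2 ∧ x1) ∨ x3   — De Morgan
≡ (¬x2 ∧ ¬x1) ∨ ¬¬(x2 ∧ x1) ∨ x3   — De Morgan
≡ (¬x2 ∧ ¬x1) ∨ (x2 ∧ x1) ∨ x3   — double negation
≡ (¬x2 ∨ x2 ∨ x3) ∧ (¬x2 ∨ x1 ∨ x3) ∧ (¬x1 ∨ x2 ∨ x3) ∧ (¬x1 ∨ x1 ∨ x3)   — distribute ∨ over ∧
≡ (¬x2 ∨ x1 ∨ x3) ∧ (¬x1 ∨ x2 ∨ x3)   — simplify

(¬x2 ∨ x1 ∨ x3) ∧ (¬x1 ∨ x2 ∨ x3)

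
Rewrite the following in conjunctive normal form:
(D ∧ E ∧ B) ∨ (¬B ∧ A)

(D ∨ ¬B) ∧ (D ∨ A) ∧ (E ∨ ¬B) ∧ (E ∨ A) ∧ (B ∨ A)

(D ∧ E ∧ B) ∨ (¬B ∧ A)
≡ (D ∨ ¬B) ∧ (D ∨ A) ∧ (E ∨ ¬B) ∧ (E ∨ A) ∧ (B ∨ ¬B) ∧ (B ∨ A)   (distribute ∨ over ∧)
≡ (D ∨ ¬B) ∧ (D ∨ A) ∧ (E ∨ ¬B) ∧ (E ∨ A) ∧ (B ∨ A)   (simplify)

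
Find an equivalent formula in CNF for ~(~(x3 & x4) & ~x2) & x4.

(x3 | x2) & x4

~(~(x3 & x4) & ~x2) & x4
≡ (~~(x3 & x4) | ~~x2) & x4
≡ ((x3 & x4) | ~~x2) & x4
≡ ((x3 & x4) | x2) & x4
≡ (x3 | x2) & (x4 | x2) & x4
≡ (x3 | x2) & x4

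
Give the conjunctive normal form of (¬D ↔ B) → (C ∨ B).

(¬D ↔ B) → (C ∨ B)
= ¬(¬D ↔ B) ∨ C ∨ B   [eliminate →]
= ¬((¬D → B) ∧ (B → ¬D)) ∨ C ∨ B   [eliminate ↔]
= ¬((¬¬D ∨ B) ∧ (B → ¬D)) ∨ C ∨ B   [eliminate →]
= ¬((¬¬D ∨ B) ∧ (¬B ∨ ¬D)) ∨ C ∨ B   [eliminate →]
= ¬(¬¬D ∨ B) ∨ ¬(¬B ∨ ¬D) ∨ C ∨ B   [De Morgan]
= (¬¬¬D ∧ ¬B) ∨ ¬(¬B ∨ ¬D) ∨ C ∨ B   [De Morgan]
= (¬D ∧ ¬B) ∨ ¬(¬B ∨ ¬D) ∨ C ∨ B   [double negation]
= (¬D ∧ ¬B) ∨ (¬¬B ∧ ¬¬D) ∨ C ∨ B   [De Morgan]
= (¬D ∧ ¬B) ∨ (B ∧ ¬¬D) ∨ C ∨ B   [double negation]
= (¬D ∧ ¬B) ∨ (B ∧ D) ∨ C ∨ B   [double negation]
= (¬D ∨ B ∨ C ∨ B) ∧ (¬D ∨ D ∨ C ∨ B) ∧ (¬B ∨ B ∨ C ∨ B) ∧ (¬B ∨ D ∨ C ∨ B)   [distribute ∨ over ∧]
= ¬D ∨ B ∨ C   [simplify]

¬D ∨ B ∨ C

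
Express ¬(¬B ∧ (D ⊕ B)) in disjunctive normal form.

B ∨ (¬D ∧ ¬B)

¬(¬B ∧ (D ⊕ B))
⇔ ¬(¬B ∧ ((D ∧ ¬B) ∨ (¬D ∧ B)))   [expand ⊕]
⇔ ¬¬B ∨ ¬((D ∧ ¬B) ∨ (¬D ∧ B))   [De Morgan]
⇔ B ∨ ¬((D ∧ ¬B) ∨ (¬D ∧ B))   [double negation]
⇔ B ∨ (¬(D ∧ ¬B) ∧ ¬(¬D ∧ B))   [De Morgan]
⇔ B ∨ ((¬D ∨ ¬¬B) ∧ ¬(¬D ∧ B))   [De Morgan]
⇔ B ∨ ((¬D ∨ B) ∧ ¬(¬D ∧ B))   [double negation]
⇔ B ∨ ((¬D ∨ B) ∧ (¬¬D ∨ ¬B))   [De Morgan]
⇔ B ∨ ((¬D ∨ B) ∧ (D ∨ ¬B))   [double negation]
⇔ B ∨ (¬D ∧ D) ∨ (¬D ∧ ¬B) ∨ (B ∧ D) ∨ (B ∧ ¬B)   [distribute ∧ over ∨]
⇔ B ∨ (¬D ∧ ¬B)   [simplify]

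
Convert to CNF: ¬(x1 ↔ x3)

¬(x1 ↔ x3)
≡ ¬((x1 → x3) ∧ (x3 → x1))   [eliminate ↔]
≡ ¬((¬x1 ∨ x3) ∧ (x3 → x1))   [eliminate →]
≡ ¬((¬x1 ∨ x3) ∧ (¬x3 ∨ x1))   [eliminate →]
≡ ¬(¬x1 ∨ x3) ∨ ¬(¬x3 ∨ x1)   [De Morgan]
≡ (¬¬x1 ∧ ¬x3) ∨ ¬(¬x3 ∨ x1)   [De Morgan]
≡ (x1 ∧ ¬x3) ∨ ¬(¬x3 ∨ x1)   [double negation]
≡ (x1 ∧ ¬x3) ∨ (¬¬x3 ∧ ¬x1)   [De Morgan]
≡ (x1 ∧ ¬x3) ∨ (x3 ∧ ¬x1)   [double negation]
≡ (x1 ∨ x3) ∧ (x1 ∨ ¬x1) ∧ (¬x3 ∨ x3) ∧ (¬x3 ∨ ¬x1)   [distribute ∨ over ∧]
≡ (x1 ∨ x3) ∧ (¬x3 ∨ ¬x1)   [simplify]

(x1 ∨ x3) ∧ (¬x3 ∨ ¬x1)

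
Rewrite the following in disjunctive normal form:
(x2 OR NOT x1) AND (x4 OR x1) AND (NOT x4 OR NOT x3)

(x2 AND x4 AND NOT x3) OR (x2 AND x1 AND NOT x4) OR (x2 AND x1 AND NOT x3) OR (NOT x1 AND x4 AND NOT x3)

(x2 OR NOT x1) AND (x4 OR x1) AND (NOT x4 OR NOT x3)
≡ (x2 AND x4 AND NOT x4) OR (x2 AND x4 AND NOT x3) OR (x2 AND x1 AND NOT x4) OR (x2 AND x1 AND NOT x3) OR (NOT x1 AND x4 AND NOT x4) OR (NOT x1 AND x4 AND NOT x3) OR (NOT x1 AND x1 AND NOT x4) OR (NOT x1 AND x1 AND NOT x3)   [distribute AND over OR]
≡ (x2 AND x4 AND NOT x3) OR (x2 AND x1 AND NOT x4) OR (x2 AND x1 AND NOT x3) OR (NOT x1 AND x4 AND NOT x3)   [simplify]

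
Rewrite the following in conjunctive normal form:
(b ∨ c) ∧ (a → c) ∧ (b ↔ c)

(b ∨ c) ∧ (a → c) ∧ (b ↔ c)
≡ (b ∨ c) ∧ (¬a ∨ c) ∧ (b ↔ c)   [eliminate →]
≡ (b ∨ c) ∧ (¬a ∨ c) ∧ (b → c) ∧ (c → b)   [eliminate ↔]
≡ (b ∨ c) ∧ (¬a ∨ c) ∧ (¬b ∨ c) ∧ (c → b)   [eliminate →]
≡ (b ∨ c) ∧ (¬a ∨ c) ∧ (¬b ∨ c) ∧ (¬c ∨ b)   [eliminate →]

(b ∨ c) ∧ (¬a ∨ c) ∧ (¬b ∨ c) ∧ (¬c ∨ b)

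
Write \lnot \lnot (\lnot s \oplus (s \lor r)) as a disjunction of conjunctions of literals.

\lnot \lnot (\lnot s \oplus (s \lor r))
= \lnot \lnot ((\lnot s \land \lnot (s \lor r)) \lor (\lnot \lnot s \land (s \lor r)))   [expand \oplus]
= (\lnot s \land \lnot (s \lor r)) \lor (\lnot \lnot s \land (s \lor r))   [double negation]
= (\lnot s \land \lnot s \land \lnot r) \lor (\lnot \lnot s \land (s \lor r))   [De Morgan]
= (\lnot s \land \lnot s \land \lnot r) \lor (s \land (s \lor r))   [double negation]
= (\lnot s \land \lnot s \land \lnot r) \lor (s \land s) \lor (s \land r)   [distribute \land over \lor]
= (\lnot s \land \lnot r) \lor s   [simplify]

(\lnot s \land \lnot r) \lor s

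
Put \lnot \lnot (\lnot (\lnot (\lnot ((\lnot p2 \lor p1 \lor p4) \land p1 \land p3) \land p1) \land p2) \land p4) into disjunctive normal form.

(\lnot p3 \land p1 \land p4) \lor (\lnot p2 \land p4)

\lnot \lnot (\lnot (\lnot (\lnot ((\lnot p2 \lor p1 \lor p4) \land p1 \land p3) \land p1) \land p2) \land p4)
≡ \lnot (\lnot (\lnot ((\lnot p2 \lor p1 \lor p4) \land p1 \land p3) \land p1) \land p2) \land p4   [double negation]
≡ (\lnot \lnot (\lnot ((\lnot p2 \lor p1 \lor p4) \land p1 \land p3) \land p1) \lor \lnot p2) \land p4   [De Morgan]
≡ ((\lnot ((\lnot p2 \lor p1 \lor p4) \land p1 \land p3) \land p1) \lor \lnot p2) \land p4   [double negation]
≡ (((\lnot (\lnot p2 \lor p1 \lor p4) \lor \lnot p1 \lor \lnot p3) \land p1) \lor \lnot p2) \land p4   [De Morgan]
≡ ((((\lnot \lnot p2 \land \lnot p1 \land \lnot p4) \lor \lnot p1 \lor \lnot p3) \land p1) \lor \lnot p2) \land p4   [De Morgan]
≡ ((((p2 \land \lnot p1 \land \lnot p4) \lor \lnot p1 \lor \lnot p3) \land p1) \lor \lnot p2) \land p4   [double negation]
≡ (p2 \land \lnot p1 \land \lnot p4 \land p1 \land p4) \lor (\lnot p1 \land p1 \land p4) \lor (\lnot p3 \land p1 \land p4) \lor (\lnot p2 \land p4)   [distribute \land over \lor]
≡ (\lnot p3 \land p1 \land p4) \lor (\lnot p2 \land p4)   [simplify]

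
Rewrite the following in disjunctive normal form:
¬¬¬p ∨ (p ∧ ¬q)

¬¬¬p ∨ (p ∧ ¬q)
≡ ¬p ∨ (p ∧ ¬q)   [double negation]

¬p ∨ (p ∧ ¬q)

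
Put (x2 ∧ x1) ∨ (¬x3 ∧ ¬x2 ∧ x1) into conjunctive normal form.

(x2 ∨ ¬x3) ∧ x1

(x2 ∧ x1) ∨ (¬x3 ∧ ¬x2 ∧ x1)
⇔ (x2 ∨ ¬x3) ∧ (x2 ∨ ¬x2) ∧ (x2 ∨ x1) ∧ (x1 ∨ ¬x3) ∧ (x1 ∨ ¬x2) ∧ (x1 ∨ x1)   — distribute ∨ over ∧
⇔ (x2 ∨ ¬x3) ∧ x1   — simplify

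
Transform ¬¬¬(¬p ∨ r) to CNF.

¬¬¬(¬p ∨ r)
≡ ¬(¬p ∨ r)
≡ ¬¬p ∧ ¬r
≡ p ∧ ¬r

p ∧ ¬r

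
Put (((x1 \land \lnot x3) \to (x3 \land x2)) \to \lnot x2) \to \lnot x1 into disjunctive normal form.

(x3 \land x2) \lor \lnot x1

(((x1 \land \lnot x3) \to (x3 \land x2)) \to \lnot x2) \to \lnot x1
≡ \lnot (((x1 \land \lnot x3) \to (x3 \land x2)) \to \lnot x2) \lor \lnot x1   — eliminate \to
≡ \lnot (\lnot ((x1 \land \lnot x3) \to (x3 \land x2)) \lor \lnot x2) \lor \lnot x1   — eliminate \to
≡ \lnot (\lnot (\lnot (x1 \land \lnot x3) \lor (x3 \land x2)) \lor \lnot x2) \lor \lnot x1   — eliminate \to
≡ (\lnot \lnot (\lnot (x1 \land \lnot x3) \lor (x3 \land x2)) \land \lnot \lnot x2) \lor \lnot x1   — De Morgan
≡ ((\lnot (x1 \land \lnot x3) \lor (x3 \land x2)) \land \lnot \lnot x2) \lor \lnot x1   — double negation
≡ ((\lnot x1 \lor \lnot \lnot x3 \lor (x3 \land x2)) \land \lnot \lnot x2) \lor \lnot x1   — De Morgan
≡ ((\lnot x1 \lor x3 \lor (x3 \land x2)) \land \lnot \lnot x2) \lor \lnot x1   — double negation
≡ ((\lnot x1 \lor x3 \lor (x3 \land x2)) \land x2) \lor \lnot x1   — double negation
≡ (\lnot x1 \land x2) \lor (x3 \land x2) \lor (x3 \land x2 \land x2) \lor \lnot x1   — distribute \land over \lor
≡ (x3 \land x2) \lor \lnot x1   — simplify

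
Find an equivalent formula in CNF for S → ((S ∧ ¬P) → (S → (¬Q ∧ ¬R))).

(¬S ∨ P ∨ ¬Q) ∧ (¬S ∨ P ∨ ¬R)

S → ((S ∧ ¬P) → (S → (¬Q ∧ ¬R)))
= ¬S ∨ ((S ∧ ¬P) → (S → (¬Q ∧ ¬R)))   (eliminate →)
= ¬S ∨ ¬(S ∧ ¬P) ∨ (S → (¬Q ∧ ¬R))   (eliminate →)
= ¬S ∨ ¬(S ∧ ¬P) ∨ ¬S ∨ (¬Q ∧ ¬R)   (eliminate →)
= ¬S ∨ ¬S ∨ ¬¬P ∨ ¬S ∨ (¬Q ∧ ¬R)   (De Morgan)
= ¬S ∨ ¬S ∨ P ∨ ¬S ∨ (¬Q ∧ ¬R)   (double negation)
= (¬S ∨ ¬S ∨ P ∨ ¬S ∨ ¬Q) ∧ (¬S ∨ ¬S ∨ P ∨ ¬S ∨ ¬R)   (distribute ∨ over ∧)
= (¬S ∨ P ∨ ¬Q) ∧ (¬S ∨ P ∨ ¬R)   (simplify)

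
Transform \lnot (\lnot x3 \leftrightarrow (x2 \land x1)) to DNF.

\lnot (\lnot x3 \leftrightarrow (x2 \land x1))
= \lnot ((\lnot x3 \to (x2 \land x1)) \land ((x2 \land x1) \to \lnot x3))   (eliminate \leftrightarrow)
= \lnot ((\lnot \lnot x3 \lor (x2 \land x1)) \land ((x2 \land x1) \to \lnot x3))   (eliminate \to)
= \lnot ((\lnot \lnot x3 \lor (x2 \land x1)) \land (\lnot (x2 \land x1) \lor \lnot x3))   (eliminate \to)
= \lnot (\lnot \lnot x3 \lor (x2 \land x1)) \lor \lnot (\lnot (x2 \land x1) \lor \lnot x3)   (De Morgan)
= (\lnot \lnot \lnot x3 \land \lnot (x2 \land x1)) \lor \lnot (\lnot (x2 \land x1) \lor \lnot x3)   (De Morgan)
= (\lnot x3 \land \lnot (x2 \land x1)) \lor \lnot (\lnot (x2 \land x1) \lor \lnot x3)   (double negation)
= (\lnot x3 \land (\lnot x2 \lor \lnot x1)) \lor \lnot (\lnot (x2 \land x1) \lor \lnot x3)   (De Morgan)
= (\lnot x3 \land (\lnot x2 \lor \lnot x1)) \lor (\lnot \lnot (x2 \land x1) \land \lnot \lnot x3)   (De Morgan)
= (\lnot x3 \land (\lnot x2 \lor \lnot x1)) \lor (x2 \land x1 \land \lnot \lnot x3)   (double negation)
= (\lnot x3 \land (\lnot x2 \lor \lnot x1)) \lor (x2 \land x1 \land x3)   (double negation)
= (\lnot x3 \land \lnot x2) \lor (\lnot x3 \land \lnot x1) \lor (x2 \land x1 \land x3)   (distribute \land over \lor)

(\lnot x3 \land \lnot x2) \lor (\lnot x3 \land \lnot x1) \lor (x2 \land x1 \land x3)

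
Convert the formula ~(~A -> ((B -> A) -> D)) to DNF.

~(~A -> ((B -> A) -> D))
≡ ~(~~A | ((B -> A) -> D))   — eliminate ->
≡ ~(~~A | ~(B -> A) | D)   — eliminate ->
≡ ~(~~A | ~(~B | A) | D)   — eliminate ->
≡ ~~~A & ~~(~B | A) & ~D   — De Morgan
≡ ~A & ~~(~B | A) & ~D   — double negation
≡ ~A & (~B | A) & ~D   — double negation
≡ (~A & ~B & ~D) | (~A & A & ~D)   — distribute & over |
≡ ~A & ~B & ~D   — simplify

~A & ~B & ~D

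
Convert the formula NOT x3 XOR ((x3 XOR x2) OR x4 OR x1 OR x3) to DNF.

(NOT x3 AND NOT x2 AND NOT x4 AND NOT x1) OR x3

NOT x3 XOR ((x3 XOR x2) OR x4 OR x1 OR x3)
= (NOT x3 AND NOT ((x3 XOR x2) OR x4 OR x1 OR x3)) OR (NOT NOT x3 AND ((x3 XOR x2) OR x4 OR x1 OR x3))   (expand XOR)
= (NOT x3 AND NOT ((x3 AND NOT x2) OR (NOT x3 AND x2) OR x4 OR x1 OR x3)) OR (NOT NOT x3 AND ((x3 XOR x2) OR x4 OR x1 OR x3))   (expand XOR)
= (NOT x3 AND NOT ((x3 AND NOT x2) OR (NOT x3 AND x2) OR x4 OR x1 OR x3)) OR (NOT NOT x3 AND ((x3 AND NOT x2) OR (NOT x3 AND x2) OR x4 OR x1 OR x3))   (expand XOR)
= (NOT x3 AND NOT (x3 AND NOT x2) AND NOT (NOT x3 AND x2) AND NOT x4 AND NOT x1 AND NOT x3) OR (NOT NOT x3 AND ((x3 AND NOT x2) OR (NOT x3 AND x2) OR x4 OR x1 OR x3))   (De Morgan)
= (NOT x3 AND (NOT x3 OR NOT NOT x2) AND NOT (NOT x3 AND x2) AND NOT x4 AND NOT x1 AND NOT x3) OR (NOT NOT x3 AND ((x3 AND NOT x2) OR (NOT x3 AND x2) OR x4 OR x1 OR x3))   (De Morgan)
= (NOT x3 AND (NOT x3 OR x2) AND NOT (NOT x3 AND x2) AND NOT x4 AND NOT x1 AND NOT x3) OR (NOT NOT x3 AND ((x3 AND NOT x2) OR (NOT x3 AND x2) OR x4 OR x1 OR x3))   (double negation)
= (NOT x3 AND (NOT x3 OR x2) AND (NOT NOT x3 OR NOT x2) AND NOT x4 AND NOT x1 AND NOT x3) OR (NOT NOT x3 AND ((x3 AND NOT x2) OR (NOT x3 AND x2) OR x4 OR x1 OR x3))   (De Morgan)
= (NOT x3 AND (NOT x3 OR x2) AND (x3 OR NOT x2) AND NOT x4 AND NOT x1 AND NOT x3) OR (NOT NOT x3 AND ((x3 AND NOT x2) OR (NOT x3 AND x2) OR x4 OR x1 OR x3))   (double negation)
= (NOT x3 AND (NOT x3 OR x2) AND (x3 OR NOT x2) AND NOT x4 AND NOT x1 AND NOT x3) OR (x3 AND ((x3 AND NOT x2) OR (NOT x3 AND x2) OR x4 OR x1 OR x3))   (double negation)
= (NOT x3 AND NOT x3 AND x3 AND NOT x4 AND NOT x1 AND NOT x3) OR (NOT x3 AND NOT x3 AND NOT x2 AND NOT x4 AND NOT x1 AND NOT x3) OR (NOT x3 AND x2 AND x3 AND NOT x4 AND NOT x1 AND NOT x3) OR (NOT x3 AND x2 AND NOT x2 AND NOT x4 AND NOT x1 AND NOT x3) OR (x3 AND x3 AND NOT x2) OR (x3 AND NOT x3 AND x2) OR (x3 AND x4) OR (x3 AND x1) OR (x3 AND x3)   (distribute AND over OR)
= (NOT x3 AND NOT x2 AND NOT x4 AND NOT x1) OR x3   (simplify)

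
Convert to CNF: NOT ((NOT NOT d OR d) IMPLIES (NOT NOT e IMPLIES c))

NOT ((NOT NOT d OR d) IMPLIES (NOT NOT e IMPLIES c))
= NOT (NOT (NOT NOT d OR d) OR (NOT NOT e IMPLIES c))   [eliminate IMPLIES]
= NOT (NOT (NOT NOT d OR d) OR NOT NOT NOT e OR c)   [eliminate IMPLIES]
= NOT NOT (NOT NOT d OR d) AND NOT NOT NOT NOT e AND NOT c   [De Morgan]
= (NOT NOT d OR d) AND NOT NOT NOT NOT e AND NOT c   [double negation]
= (d OR d) AND NOT NOT NOT NOT e AND NOT c   [double negation]
= (d OR d) AND NOT NOT e AND NOT c   [double negation]
= (d OR d) AND e AND NOT c   [double negation]
= d AND e AND NOT c   [simplify]

d AND e AND NOT c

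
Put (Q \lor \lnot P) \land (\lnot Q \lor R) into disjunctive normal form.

(Q \lor \lnot P) \land (\lnot Q \lor R)
= Q \land \lnot Q \lor Q \land R \lor \lnot P \land \lnot Q \lor \lnot P \land R   (distribute \land over \lor)
= Q \land R \lor \lnot P \land \lnot Q \lor \lnot P \land R   (simplify)

Q \land R \lor \lnot P \land \lnot Q \lor \lnot P \land R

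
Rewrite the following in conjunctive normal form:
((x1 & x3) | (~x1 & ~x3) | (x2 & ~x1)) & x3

(x1 | ~x3 | x2) & x3

((x1 & x3) | (~x1 & ~x3) | (x2 & ~x1)) & x3
= (x1 | ~x1 | x2) & (x1 | ~x1 | ~x1) & (x1 | ~x3 | x2) & (x1 | ~x3 | ~x1) & (x3 | ~x1 | x2) & (x3 | ~x1 | ~x1) & (x3 | ~x3 | x2) & (x3 | ~x3 | ~x1) & x3   (distribute | over &)
= (x1 | ~x3 | x2) & x3   (simplify)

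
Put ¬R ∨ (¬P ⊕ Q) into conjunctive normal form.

(¬R ∨ ¬P ∨ Q) ∧ (¬R ∨ P ∨ ¬Q)

¬R ∨ (¬P ⊕ Q)
≡ ¬R ∨ ((¬P ∨ Q) ∧ ¬(¬P ∧ Q))   — expand ⊕
≡ ¬R ∨ ((¬P ∨ Q) ∧ (¬¬P ∨ ¬Q))   — De Morgan
≡ ¬R ∨ ((¬P ∨ Q) ∧ (P ∨ ¬Q))   — double negation
≡ (¬R ∨ ¬P ∨ Q) ∧ (¬R ∨ P ∨ ¬Q)   — distribute ∨ over ∧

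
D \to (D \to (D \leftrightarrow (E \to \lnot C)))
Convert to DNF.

D \to (D \to (D \leftrightarrow (E \to \lnot C)))
⇔ \lnot D \lor (D \to (D \leftrightarrow (E \to \lnot C)))   [eliminate \to]
⇔ \lnot D \lor \lnot D \lor (D \leftrightarrow (E \to \lnot C))   [eliminate \to]
⇔ \lnot D \lor \lnot D \lor ((D \to (E \to \lnot C)) \land ((E \to \lnot C) \to D))   [eliminate \leftrightarrow]
⇔ \lnot D \lor \lnot D \lor ((\lnot D \lor (E \to \lnot C)) \land ((E \to \lnot C) \to D))   [eliminate \to]
⇔ \lnot D \lor \lnot D \lor ((\lnot D \lor \lnot E \lor \lnot C) \land ((E \to \lnot C) \to D))   [eliminate \to]
⇔ \lnot D \lor \lnot D \lor ((\lnot D \lor \lnot E \lor \lnot C) \land (\lnot (E \to \lnot C) \lor D))   [eliminate \to]
⇔ \lnot D \lor \lnot D \lor ((\lnot D \lor \lnot E \lor \lnot C) \land (\lnot (\lnot E \lor \lnot C) \lor D))   [eliminate \to]
⇔ \lnot D \lor \lnot D \lor ((\lnot D \lor \lnot E \lor \lnot C) \land ((\lnot \lnot E \land \lnot \lnot C) \lor D))   [De Morgan]
⇔ \lnot D \lor \lnot D \lor ((\lnot D \lor \lnot E \lor \lnot C) \land ((E \land \lnot \lnot C) \lor D))   [double negation]
⇔ \lnot D \lor \lnot D \lor ((\lnot D \lor \lnot E \lor \lnot C) \land ((E \land C) \lor D))   [double negation]
⇔ \lnot D \lor \lnot D \lor (\lnot D \land E \land C) \lor (\lnot D \land D) \lor (\lnot E \land E \land C) \lor (\lnot E \land D) \lor (\lnot C \land E \land C) \lor (\lnot C \land D)   [distribute \land over \lor]
⇔ \lnot D \lor (\lnot E \land D) \lor (\lnot C \land D)   [simplify]

\lnot D \lor (\lnot E \land D) \lor (\lnot C \land D)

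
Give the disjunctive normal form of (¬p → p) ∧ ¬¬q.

p ∧ q

(¬p → p) ∧ ¬¬q
⇔ (¬¬p ∨ p) ∧ ¬¬q   [eliminate →]
⇔ (p ∨ p) ∧ ¬¬q   [double negation]
⇔ (p ∨ p) ∧ q   [double negation]
⇔ p ∧ q ∨ p ∧ q   [distribute ∧ over ∨]
⇔ p ∧ q   [simplify]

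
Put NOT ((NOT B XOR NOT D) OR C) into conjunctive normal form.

NOT ((NOT B XOR NOT D) OR C)
⇔ NOT (((NOT B OR NOT D) AND NOT (NOT B AND NOT D)) OR C)   [expand XOR]
⇔ NOT ((NOT B OR NOT D) AND NOT (NOT B AND NOT D)) AND NOT C   [De Morgan]
⇔ (NOT (NOT B OR NOT D) OR NOT NOT (NOT B AND NOT D)) AND NOT C   [De Morgan]
⇔ ((NOT NOT B AND NOT NOT D) OR NOT NOT (NOT B AND NOT D)) AND NOT C   [De Morgan]
⇔ ((B AND NOT NOT D) OR NOT NOT (NOT B AND NOT D)) AND NOT C   [double negation]
⇔ ((B AND D) OR NOT NOT (NOT B AND NOT D)) AND NOT C   [double negation]
⇔ ((B AND D) OR (NOT B AND NOT D)) AND NOT C   [double negation]
⇔ (B OR NOT B) AND (B OR NOT D) AND (D OR NOT B) AND (D OR NOT D) AND NOT C   [distribute OR over AND]
⇔ (B OR NOT D) AND (D OR NOT B) AND NOT C   [simplify]

(B OR NOT D) AND (D OR NOT B) AND NOT C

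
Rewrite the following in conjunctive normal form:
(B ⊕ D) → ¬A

(¬B ∨ D ∨ ¬A) ∧ (¬D ∨ B ∨ ¬A)

(B ⊕ D) → ¬A
⇔ ¬(B ⊕ D) ∨ ¬A
⇔ ¬((B ∨ D) ∧ ¬(B ∧ D)) ∨ ¬A
⇔ ¬(B ∨ D) ∨ ¬¬(B ∧ D) ∨ ¬A
⇔ (¬B ∧ ¬D) ∨ ¬¬(B ∧ D) ∨ ¬A
⇔ (¬B ∧ ¬D) ∨ (B ∧ D) ∨ ¬A
⇔ (¬B ∨ B ∨ ¬A) ∧ (¬B ∨ D ∨ ¬A) ∧ (¬D ∨ B ∨ ¬A) ∧ (¬D ∨ D ∨ ¬A)
⇔ (¬B ∨ D ∨ ¬A) ∧ (¬D ∨ B ∨ ¬A)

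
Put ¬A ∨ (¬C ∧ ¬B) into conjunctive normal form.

¬A ∨ (¬C ∧ ¬B)
= (¬A ∨ ¬C) ∧ (¬A ∨ ¬B)

(¬A ∨ ¬C) ∧ (¬A ∨ ¬B)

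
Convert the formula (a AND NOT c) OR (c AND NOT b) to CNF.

(a AND NOT c) OR (c AND NOT b)
= (a OR c) AND (a OR NOT b) AND (NOT c OR c) AND (NOT c OR NOT b)   [distribute OR over AND]
= (a OR c) AND (a OR NOT b) AND (NOT c OR NOT b)   [simplify]

(a OR c) AND (a OR NOT b) AND (NOT c OR NOT b)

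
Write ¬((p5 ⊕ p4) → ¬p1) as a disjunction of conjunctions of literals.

¬((p5 ⊕ p4) → ¬p1)
≡ ¬(¬(p5 ⊕ p4) ∨ ¬p1)   [eliminate →]
≡ ¬(¬((p5 ∧ ¬p4) ∨ (¬p5 ∧ p4)) ∨ ¬p1)   [expand ⊕]
≡ ¬¬((p5 ∧ ¬p4) ∨ (¬p5 ∧ p4)) ∧ ¬¬p1   [De Morgan]
≡ ((p5 ∧ ¬p4) ∨ (¬p5 ∧ p4)) ∧ ¬¬p1   [double negation]
≡ ((p5 ∧ ¬p4) ∨ (¬p5 ∧ p4)) ∧ p1   [double negation]
≡ (p5 ∧ ¬p4 ∧ p1) ∨ (¬p5 ∧ p4 ∧ p1)   [distribute ∧ over ∨]

(p5 ∧ ¬p4 ∧ p1) ∨ (¬p5 ∧ p4 ∧ p1)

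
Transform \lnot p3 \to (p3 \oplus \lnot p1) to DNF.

p3 \lor (\lnot p3 \land \lnot p1)

\lnot p3 \to (p3 \oplus \lnot p1)
≡ \lnot \lnot p3 \lor (p3 \oplus \lnot p1)
≡ \lnot \lnot p3 \lor (p3 \land \lnot \lnot p1) \lor (\lnot p3 \land \lnot p1)
≡ p3 \lor (p3 \land \lnot \lnot p1) \lor (\lnot p3 \land \lnot p1)
≡ p3 \lor (p3 \land p1) \lor (\lnot p3 \land \lnot p1)
≡ p3 \lor (\lnot p3 \land \lnot p1)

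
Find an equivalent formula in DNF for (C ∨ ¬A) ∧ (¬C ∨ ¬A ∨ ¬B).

(C ∨ ¬A) ∧ (¬C ∨ ¬A ∨ ¬B)
⇔ C ∧ ¬C ∨ C ∧ ¬A ∨ C ∧ ¬B ∨ ¬A ∧ ¬C ∨ ¬A ∧ ¬A ∨ ¬A ∧ ¬B   (distribute ∧ over ∨)
⇔ C ∧ ¬B ∨ ¬A   (simplify)

C ∧ ¬B ∨ ¬A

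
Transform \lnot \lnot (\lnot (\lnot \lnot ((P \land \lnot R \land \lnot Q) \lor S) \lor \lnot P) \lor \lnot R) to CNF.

(\lnot S \lor \lnot R) \land (P \lor \lnot R)

\lnot \lnot (\lnot (\lnot \lnot ((P \land \lnot R \land \lnot Q) \lor S) \lor \lnot P) \lor \lnot R)
≡ \lnot (\lnot \lnot ((P \land \lnot R \land \lnot Q) \lor S) \lor \lnot P) \lor \lnot R   (double negation)
≡ (\lnot \lnot \lnot ((P \land \lnot R \land \lnot Q) \lor S) \land \lnot \lnot P) \lor \lnot R   (De Morgan)
≡ (\lnot ((P \land \lnot R \land \lnot Q) \lor S) \land \lnot \lnot P) \lor \lnot R   (double negation)
≡ (\lnot (P \land \lnot R \land \lnot Q) \land \lnot S \land \lnot \lnot P) \lor \lnot R   (De Morgan)
≡ ((\lnot P \lor \lnot \lnot R \lor \lnot \lnot Q) \land \lnot S \land \lnot \lnot P) \lor \lnot R   (De Morgan)
≡ ((\lnot P \lor R \lor \lnot \lnot Q) \land \lnot S \land \lnot \lnot P) \lor \lnot R   (double negation)
≡ ((\lnot P \lor R \lor Q) \land \lnot S \land \lnot \lnot P) \lor \lnot R   (double negation)
≡ ((\lnot P \lor R \lor Q) \land \lnot S \land P) \lor \lnot R   (double negation)
≡ (\lnot P \lor R \lor Q \lor \lnot R) \land (\lnot S \lor \lnot R) \land (P \lor \lnot R)   (distribute \lor over \land)
≡ (\lnot S \lor \lnot R) \land (P \lor \lnot R)   (simplify)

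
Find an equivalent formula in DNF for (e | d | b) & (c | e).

e | (d & c) | (b & c)

(e | d | b) & (c | e)
≡ (e & c) | (e & e) | (d & c) | (d & e) | (b & c) | (b & e)   (distribute & over |)
≡ e | (d & c) | (b & c)   (simplify)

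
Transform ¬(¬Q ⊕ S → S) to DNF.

¬(¬Q ⊕ S → S)
⇔ ¬(¬(¬Q ⊕ S) ∨ S)   (eliminate →)
⇔ ¬(¬(¬Q ∧ ¬S ∨ ¬¬Q ∧ S) ∨ S)   (expand ⊕)
⇔ ¬¬(¬Q ∧ ¬S ∨ ¬¬Q ∧ S) ∧ ¬S   (De Morgan)
⇔ (¬Q ∧ ¬S ∨ ¬¬Q ∧ S) ∧ ¬S   (double negation)
⇔ (¬Q ∧ ¬S ∨ Q ∧ S) ∧ ¬S   (double negation)
⇔ ¬Q ∧ ¬S ∧ ¬S ∨ Q ∧ S ∧ ¬S   (distribute ∧ over ∨)
⇔ ¬Q ∧ ¬S   (simplify)

¬Q ∧ ¬S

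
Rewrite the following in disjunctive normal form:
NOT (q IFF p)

(q AND NOT p) OR (p AND NOT q)

NOT (q IFF p)
⇔ NOT ((q IMPLIES p) AND (p IMPLIES q))   (eliminate IFF)
⇔ NOT ((NOT q OR p) AND (p IMPLIES q))   (eliminate IMPLIES)
⇔ NOT ((NOT q OR p) AND (NOT p OR q))   (eliminate IMPLIES)
⇔ NOT (NOT q OR p) OR NOT (NOT p OR q)   (De Morgan)
⇔ (NOT NOT q AND NOT p) OR NOT (NOT p OR q)   (De Morgan)
⇔ (q AND NOT p) OR NOT (NOT p OR q)   (double negation)
⇔ (q AND NOT p) OR (NOT NOT p AND NOT q)   (De Morgan)
⇔ (q AND NOT p) OR (p AND NOT q)   (double negation)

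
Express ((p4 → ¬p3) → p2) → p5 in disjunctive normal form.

(¬p4 ∧ ¬p2) ∨ (¬p3 ∧ ¬p2) ∨ p5

((p4 → ¬p3) → p2) → p5
≡ ¬((p4 → ¬p3) → p2) ∨ p5   (eliminate →)
≡ ¬(¬(p4 → ¬p3) ∨ p2) ∨ p5   (eliminate →)
≡ ¬(¬(¬p4 ∨ ¬p3) ∨ p2) ∨ p5   (eliminate →)
≡ (¬¬(¬p4 ∨ ¬p3) ∧ ¬p2) ∨ p5   (De Morgan)
≡ ((¬p4 ∨ ¬p3) ∧ ¬p2) ∨ p5   (double negation)
≡ (¬p4 ∧ ¬p2) ∨ (¬p3 ∧ ¬p2) ∨ p5   (distribute ∧ over ∨)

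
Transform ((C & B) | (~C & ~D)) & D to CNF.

((C & B) | (~C & ~D)) & D
≡ (C | ~C) & (C | ~D) & (B | ~C) & (B | ~D) & D   [distribute | over &]
≡ (C | ~D) & (B | ~C) & (B | ~D) & D   [simplify]

(C | ~D) & (B | ~C) & (B | ~D) & D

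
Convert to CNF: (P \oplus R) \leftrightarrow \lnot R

(\lnot R \lor P) \land (R \lor P)

(P \oplus R) \leftrightarrow \lnot R
≡ ((P \oplus R) \to \lnot R) \land (\lnot R \to (P \oplus R))   [eliminate \leftrightarrow]
≡ (\lnot (P \oplus R) \lor \lnot R) \land (\lnot R \to (P \oplus R))   [eliminate \to]
≡ (\lnot ((P \lor R) \land \lnot (P \land R)) \lor \lnot R) \land (\lnot R \to (P \oplus R))   [expand \oplus]
≡ (\lnot ((P \lor R) \land \lnot (P \land R)) \lor \lnot R) \land (\lnot \lnot R \lor (P \oplus R))   [eliminate \to]
≡ (\lnot ((P \lor R) \land \lnot (P \land R)) \lor \lnot R) \land (\lnot \lnot R \lor ((P \lor R) \land \lnot (P \land R)))   [expand \oplus]
≡ (\lnot (P \lor R) \lor \lnot \lnot (P \land R) \lor \lnot R) \land (\lnot \lnot R \lor ((P \lor R) \land \lnot (P \land R)))   [De Morgan]
≡ ((\lnot P \land \lnot R) \lor \lnot \lnot (P \land R) \lor \lnot R) \land (\lnot \lnot R \lor ((P \lor R) \land \lnot (P \land R)))   [De Morgan]
≡ ((\lnot P \land \lnot R) \lor (P \land R) \lor \lnot R) \land (\lnot \lnot R \lor ((P \lor R) \land \lnot (P \land R)))   [double negation]
≡ ((\lnot P \land \lnot R) \lor (P \land R) \lor \lnot R) \land (R \lor ((P \lor R) \land \lnot (P \land R)))   [double negation]
≡ ((\lnot P \land \lnot R) \lor (P \land R) \lor \lnot R) \land (R \lor ((P \lor R) \land (\lnot P \lor \lnot R)))   [De Morgan]
≡ (\lnot P \lor P \lor \lnot R) \land (\lnot P \lor R \lor \lnot R) \land (\lnot R \lor P \lor \lnot R) \land (\lnot R \lor R \lor \lnot R) \land (R \lor P \lor R) \land (R \lor \lnot P \lor \lnot R)   [distribute \lor over \land]
≡ (\lnot R \lor P) \land (R \lor P)   [simplify]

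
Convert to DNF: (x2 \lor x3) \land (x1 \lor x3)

(x2 \land x1) \lor x3

(x2 \lor x3) \land (x1 \lor x3)
≡ (x2 \land x1) \lor (x2 \land x3) \lor (x3 \land x1) \lor (x3 \land x3)   (distribute \land over \lor)
≡ (x2 \land x1) \lor x3   (simplify)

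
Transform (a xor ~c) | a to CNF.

a | ~c

(a xor ~c) | a
= ((a | ~c) & ~(a & ~c)) | a   [expand xor]
= ((a | ~c) & (~a | ~~c)) | a   [De Morgan]
= ((a | ~c) & (~a | c)) | a   [double negation]
= (a | ~c | a) & (~a | c | a)   [distribute | over &]
= a | ~c   [simplify]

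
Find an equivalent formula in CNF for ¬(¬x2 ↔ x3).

(¬x2 ∨ x3) ∧ (¬x3 ∨ x2)

¬(¬x2 ↔ x3)
= ¬((¬x2 → x3) ∧ (x3 → ¬x2))   [eliminate ↔]
= ¬((¬¬x2 ∨ x3) ∧ (x3 → ¬x2))   [eliminate →]
= ¬((¬¬x2 ∨ x3) ∧ (¬x3 ∨ ¬x2))   [eliminate →]
= ¬(¬¬x2 ∨ x3) ∨ ¬(¬x3 ∨ ¬x2)   [De Morgan]
= (¬¬¬x2 ∧ ¬x3) ∨ ¬(¬x3 ∨ ¬x2)   [De Morgan]
= (¬x2 ∧ ¬x3) ∨ ¬(¬x3 ∨ ¬x2)   [double negation]
= (¬x2 ∧ ¬x3) ∨ (¬¬x3 ∧ ¬¬x2)   [De Morgan]
= (¬x2 ∧ ¬x3) ∨ (x3 ∧ ¬¬x2)   [double negation]
= (¬x2 ∧ ¬x3) ∨ (x3 ∧ x2)   [double negation]
= (¬x2 ∨ x3) ∧ (¬x2 ∨ x2) ∧ (¬x3 ∨ x3) ∧ (¬x3 ∨ x2)   [distribute ∨ over ∧]
= (¬x2 ∨ x3) ∧ (¬x3 ∨ x2)   [simplify]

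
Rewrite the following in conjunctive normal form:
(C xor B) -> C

~B | C

(C xor B) -> C
= ~(C xor B) | C   — eliminate ->
= ~((C | B) & ~(C & B)) | C   — expand xor
= ~(C | B) | ~~(C & B) | C   — De Morgan
= (~C & ~B) | ~~(C & B) | C   — De Morgan
= (~C & ~B) | (C & B) | C   — double negation
= (~C | C | C) & (~C | B | C) & (~B | C | C) & (~B | B | C)   — distribute | over &
= ~B | C   — simplify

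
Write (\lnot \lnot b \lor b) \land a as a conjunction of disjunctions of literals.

(\lnot \lnot b \lor b) \land a
≡ (b \lor b) \land a   (double negation)
≡ b \land a   (simplify)

b \land a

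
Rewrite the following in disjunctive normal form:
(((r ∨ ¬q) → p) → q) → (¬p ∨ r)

(((r ∨ ¬q) → p) → q) → (¬p ∨ r)
= ¬(((r ∨ ¬q) → p) → q) ∨ ¬p ∨ r   [eliminate →]
= ¬(¬((r ∨ ¬q) → p) ∨ q) ∨ ¬p ∨ r   [eliminate →]
= ¬(¬(¬(r ∨ ¬q) ∨ p) ∨ q) ∨ ¬p ∨ r   [eliminate →]
= (¬¬(¬(r ∨ ¬q) ∨ p) ∧ ¬q) ∨ ¬p ∨ r   [De Morgan]
= ((¬(r ∨ ¬q) ∨ p) ∧ ¬q) ∨ ¬p ∨ r   [double negation]
= (((¬r ∧ ¬¬q) ∨ p) ∧ ¬q) ∨ ¬p ∨ r   [De Morgan]
= (((¬r ∧ q) ∨ p) ∧ ¬q) ∨ ¬p ∨ r   [double negation]
= (¬r ∧ q ∧ ¬q) ∨ (p ∧ ¬q) ∨ ¬p ∨ r   [distribute ∧ over ∨]
= (p ∧ ¬q) ∨ ¬p ∨ r   [simplify]

(p ∧ ¬q) ∨ ¬p ∨ r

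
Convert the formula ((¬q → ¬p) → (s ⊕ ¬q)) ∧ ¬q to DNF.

((¬q → ¬p) → (s ⊕ ¬q)) ∧ ¬q
≡ (¬(¬q → ¬p) ∨ (s ⊕ ¬q)) ∧ ¬q   [eliminate →]
≡ (¬(¬¬q ∨ ¬p) ∨ (s ⊕ ¬q)) ∧ ¬q   [eliminate →]
≡ (¬(¬¬q ∨ ¬p) ∨ (s ∧ ¬¬q) ∨ (¬s ∧ ¬q)) ∧ ¬q   [expand ⊕]
≡ ((¬¬¬q ∧ ¬¬p) ∨ (s ∧ ¬¬q) ∨ (¬s ∧ ¬q)) ∧ ¬q   [De Morgan]
≡ ((¬q ∧ ¬¬p) ∨ (s ∧ ¬¬q) ∨ (¬s ∧ ¬q)) ∧ ¬q   [double negation]
≡ ((¬q ∧ p) ∨ (s ∧ ¬¬q) ∨ (¬s ∧ ¬q)) ∧ ¬q   [double negation]
≡ ((¬q ∧ p) ∨ (s ∧ q) ∨ (¬s ∧ ¬q)) ∧ ¬q   [double negation]
≡ (¬q ∧ p ∧ ¬q) ∨ (s ∧ q ∧ ¬q) ∨ (¬s ∧ ¬q ∧ ¬q)   [distribute ∧ over ∨]
≡ (¬q ∧ p) ∨ (¬s ∧ ¬q)   [simplify]

(¬q ∧ p) ∨ (¬s ∧ ¬q)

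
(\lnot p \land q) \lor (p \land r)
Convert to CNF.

(\lnot p \lor r) \land (q \lor p) \land (q \lor r)

(\lnot p \land q) \lor (p \land r)
= (\lnot p \lor p) \land (\lnot p \lor r) \land (q \lor p) \land (q \lor r)   [distribute \lor over \land]
= (\lnot p \lor r) \land (q \lor p) \land (q \lor r)   [simplify]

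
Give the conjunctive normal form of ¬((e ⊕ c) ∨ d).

(¬e ∨ c) ∧ (¬c ∨ e) ∧ ¬d

¬((e ⊕ c) ∨ d)
= ¬(((e ∨ c) ∧ ¬(e ∧ c)) ∨ d)   (expand ⊕)
= ¬((e ∨ c) ∧ ¬(e ∧ c)) ∧ ¬d   (De Morgan)
= (¬(e ∨ c) ∨ ¬¬(e ∧ c)) ∧ ¬d   (De Morgan)
= ((¬e ∧ ¬c) ∨ ¬¬(e ∧ c)) ∧ ¬d   (De Morgan)
= ((¬e ∧ ¬c) ∨ (e ∧ c)) ∧ ¬d   (double negation)
= (¬e ∨ e) ∧ (¬e ∨ c) ∧ (¬c ∨ e) ∧ (¬c ∨ c) ∧ ¬d   (distribute ∨ over ∧)
= (¬e ∨ c) ∧ (¬c ∨ e) ∧ ¬d   (simplify)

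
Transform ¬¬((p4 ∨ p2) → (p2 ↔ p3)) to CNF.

¬¬((p4 ∨ p2) → (p2 ↔ p3))
≡ ¬¬(¬(p4 ∨ p2) ∨ (p2 ↔ p3))   — eliminate →
≡ ¬¬(¬(p4 ∨ p2) ∨ ((p2 → p3) ∧ (p3 → p2)))   — eliminate ↔
≡ ¬¬(¬(p4 ∨ p2) ∨ ((¬p2 ∨ p3) ∧ (p3 → p2)))   — eliminate →
≡ ¬¬(¬(p4 ∨ p2) ∨ ((¬p2 ∨ p3) ∧ (¬p3 ∨ p2)))   — eliminate →
≡ ¬(p4 ∨ p2) ∨ ((¬p2 ∨ p3) ∧ (¬p3 ∨ p2))   — double negation
≡ (¬p4 ∧ ¬p2) ∨ ((¬p2 ∨ p3) ∧ (¬p3 ∨ p2))   — De Morgan
≡ (¬p4 ∨ ¬p2 ∨ p3) ∧ (¬p4 ∨ ¬p3 ∨ p2) ∧ (¬p2 ∨ ¬p2 ∨ p3) ∧ (¬p2 ∨ ¬p3 ∨ p2)   — distribute ∨ over ∧
≡ (¬p4 ∨ ¬p3 ∨ p2) ∧ (¬p2 ∨ p3)   — simplify

(¬p4 ∨ ¬p3 ∨ p2) ∧ (¬p2 ∨ p3)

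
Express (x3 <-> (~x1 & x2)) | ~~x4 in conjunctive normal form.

(~x3 | ~x1 | x4) & (~x3 | x2 | x4) & (x1 | ~x2 | x3 | x4)

(x3 <-> (~x1 & x2)) | ~~x4
= ((x3 -> (~x1 & x2)) & ((~x1 & x2) -> x3)) | ~~x4
= ((~x3 | (~x1 & x2)) & ((~x1 & x2) -> x3)) | ~~x4
= ((~x3 | (~x1 & x2)) & (~(~x1 & x2) | x3)) | ~~x4
= ((~x3 | (~x1 & x2)) & (~~x1 | ~x2 | x3)) | ~~x4
= ((~x3 | (~x1 & x2)) & (x1 | ~x2 | x3)) | ~~x4
= ((~x3 | (~x1 & x2)) & (x1 | ~x2 | x3)) | x4
= (~x3 | ~x1 | x4) & (~x3 | x2 | x4) & (x1 | ~x2 | x3 | x4)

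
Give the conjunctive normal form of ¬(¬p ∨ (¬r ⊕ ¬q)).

p ∧ (r ∨ ¬q) ∧ (q ∨ ¬r)

¬(¬p ∨ (¬r ⊕ ¬q))
≡ ¬(¬p ∨ ((¬r ∨ ¬q) ∧ ¬(¬r ∧ ¬q)))
≡ ¬¬p ∧ ¬((¬r ∨ ¬q) ∧ ¬(¬r ∧ ¬q))
≡ p ∧ ¬((¬r ∨ ¬q) ∧ ¬(¬r ∧ ¬q))
≡ p ∧ (¬(¬r ∨ ¬q) ∨ ¬¬(¬r ∧ ¬q))
≡ p ∧ ((¬¬r ∧ ¬¬q) ∨ ¬¬(¬r ∧ ¬q))
≡ p ∧ ((r ∧ ¬¬q) ∨ ¬¬(¬r ∧ ¬q))
≡ p ∧ ((r ∧ q) ∨ ¬¬(¬r ∧ ¬q))
≡ p ∧ ((r ∧ q) ∨ (¬r ∧ ¬q))
≡ p ∧ (r ∨ ¬r) ∧ (r ∨ ¬q) ∧ (q ∨ ¬r) ∧ (q ∨ ¬q)
≡ p ∧ (r ∨ ¬q) ∧ (q ∨ ¬r)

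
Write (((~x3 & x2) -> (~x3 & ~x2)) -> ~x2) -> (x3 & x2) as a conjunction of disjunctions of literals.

(x3 | ~x2) & x2

(((~x3 & x2) -> (~x3 & ~x2)) -> ~x2) -> (x3 & x2)
⇔ ~(((~x3 & x2) -> (~x3 & ~x2)) -> ~x2) | (x3 & x2)   [eliminate ->]
⇔ ~(~((~x3 & x2) -> (~x3 & ~x2)) | ~x2) | (x3 & x2)   [eliminate ->]
⇔ ~(~(~(~x3 & x2) | (~x3 & ~x2)) | ~x2) | (x3 & x2)   [eliminate ->]
⇔ (~~(~(~x3 & x2) | (~x3 & ~x2)) & ~~x2) | (x3 & x2)   [De Morgan]
⇔ ((~(~x3 & x2) | (~x3 & ~x2)) & ~~x2) | (x3 & x2)   [double negation]
⇔ ((~~x3 | ~x2 | (~x3 & ~x2)) & ~~x2) | (x3 & x2)   [De Morgan]
⇔ ((x3 | ~x2 | (~x3 & ~x2)) & ~~x2) | (x3 & x2)   [double negation]
⇔ ((x3 | ~x2 | (~x3 & ~x2)) & x2) | (x3 & x2)   [double negation]
⇔ (x3 | ~x2 | ~x3 | x3) & (x3 | ~x2 | ~x3 | x2) & (x3 | ~x2 | ~x2 | x3) & (x3 | ~x2 | ~x2 | x2) & (x2 | x3) & (x2 | x2)   [distribute | over &]
⇔ (x3 | ~x2) & x2   [simplify]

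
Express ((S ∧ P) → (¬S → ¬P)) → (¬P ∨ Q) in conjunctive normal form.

(S ∨ ¬P ∨ Q) ∧ (¬S ∨ ¬P ∨ Q)

((S ∧ P) → (¬S → ¬P)) → (¬P ∨ Q)
= ¬((S ∧ P) → (¬S → ¬P)) ∨ ¬P ∨ Q   [eliminate →]
= ¬(¬(S ∧ P) ∨ (¬S → ¬P)) ∨ ¬P ∨ Q   [eliminate →]
= ¬(¬(S ∧ P) ∨ ¬¬S ∨ ¬P) ∨ ¬P ∨ Q   [eliminate →]
= (¬¬(S ∧ P) ∧ ¬¬¬S ∧ ¬¬P) ∨ ¬P ∨ Q   [De Morgan]
= (S ∧ P ∧ ¬¬¬S ∧ ¬¬P) ∨ ¬P ∨ Q   [double negation]
= (S ∧ P ∧ ¬S ∧ ¬¬P) ∨ ¬P ∨ Q   [double negation]
= (S ∧ P ∧ ¬S ∧ P) ∨ ¬P ∨ Q   [double negation]
= (S ∨ ¬P ∨ Q) ∧ (P ∨ ¬P ∨ Q) ∧ (¬S ∨ ¬P ∨ Q) ∧ (P ∨ ¬P ∨ Q)   [distribute ∨ over ∧]
= (S ∨ ¬P ∨ Q) ∧ (¬S ∨ ¬P ∨ Q)   [simplify]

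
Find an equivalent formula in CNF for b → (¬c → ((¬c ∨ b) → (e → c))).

b → (¬c → ((¬c ∨ b) → (e → c)))
≡ ¬b ∨ (¬c → ((¬c ∨ b) → (e → c)))
≡ ¬b ∨ ¬¬c ∨ ((¬c ∨ b) → (e → c))
≡ ¬b ∨ ¬¬c ∨ ¬(¬c ∨ b) ∨ (e → c)
≡ ¬b ∨ ¬¬c ∨ ¬(¬c ∨ b) ∨ ¬e ∨ c
≡ ¬b ∨ c ∨ ¬(¬c ∨ b) ∨ ¬e ∨ c
≡ ¬b ∨ c ∨ (¬¬c ∧ ¬b) ∨ ¬e ∨ c
≡ ¬b ∨ c ∨ (c ∧ ¬b) ∨ ¬e ∨ c
≡ (¬b ∨ c ∨ c ∨ ¬e ∨ c) ∧ (¬b ∨ c ∨ ¬b ∨ ¬e ∨ c)
≡ ¬b ∨ c ∨ ¬e

¬b ∨ c ∨ ¬e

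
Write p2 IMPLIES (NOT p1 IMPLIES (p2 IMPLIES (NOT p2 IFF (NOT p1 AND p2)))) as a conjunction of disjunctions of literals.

p2 IMPLIES (NOT p1 IMPLIES (p2 IMPLIES (NOT p2 IFF (NOT p1 AND p2))))
= NOT p2 OR (NOT p1 IMPLIES (p2 IMPLIES (NOT p2 IFF (NOT p1 AND p2))))
= NOT p2 OR NOT NOT p1 OR (p2 IMPLIES (NOT p2 IFF (NOT p1 AND p2)))
= NOT p2 OR NOT NOT p1 OR NOT p2 OR (NOT p2 IFF (NOT p1 AND p2))
= NOT p2 OR NOT NOT p1 OR NOT p2 OR ((NOT p2 IMPLIES (NOT p1 AND p2)) AND ((NOT p1 AND p2) IMPLIES NOT p2))
= NOT p2 OR NOT NOT p1 OR NOT p2 OR ((NOT NOT p2 OR (NOT p1 AND p2)) AND ((NOT p1 AND p2) IMPLIES NOT p2))
= NOT p2 OR NOT NOT p1 OR NOT p2 OR ((NOT NOT p2 OR (NOT p1 AND p2)) AND (NOT (NOT p1 AND p2) OR NOT p2))
= NOT p2 OR p1 OR NOT p2 OR ((NOT NOT p2 OR (NOT p1 AND p2)) AND (NOT (NOT p1 AND p2) OR NOT p2))
= NOT p2 OR p1 OR NOT p2 OR ((p2 OR (NOT p1 AND p2)) AND (NOT (NOT p1 AND p2) OR NOT p2))
= NOT p2 OR p1 OR NOT p2 OR ((p2 OR (NOT p1 AND p2)) AND (NOT NOT p1 OR NOT p2 OR NOT p2))
= NOT p2 OR p1 OR NOT p2 OR ((p2 OR (NOT p1 AND p2)) AND (p1 OR NOT p2 OR NOT p2))
= (NOT p2 OR p1 OR NOT p2 OR p2 OR NOT p1) AND (NOT p2 OR p1 OR NOT p2 OR p2 OR p2) AND (NOT p2 OR p1 OR NOT p2 OR p1 OR NOT p2 OR NOT p2)
= NOT p2 OR p1

NOT p2 OR p1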